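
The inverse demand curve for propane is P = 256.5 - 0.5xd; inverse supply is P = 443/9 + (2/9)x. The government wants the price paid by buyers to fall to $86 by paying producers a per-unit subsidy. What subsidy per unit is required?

At a buyer price of 86, quantity demanded is 513 − 2·86 = 341.
Sellers supply 341 only when they receive Ps = 443/9 + (2/9)·341 = 125.
s = Ps − Pb = 125 − 86 = 39.

Required subsidy s = $39 per unit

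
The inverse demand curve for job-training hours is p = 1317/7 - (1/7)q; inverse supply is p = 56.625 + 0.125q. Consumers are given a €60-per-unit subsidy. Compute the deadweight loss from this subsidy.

Pre-subsidy: 1317/7 - (1/7)q = 56.625 + 0.125q gives q* = 491 and p* = 118.
With the rebate, buyers effectively pay pb = ps − 60, where ps is the price sellers receive.
On the curves, pb = 1317/7 - (1/7)q and ps = 56.625 + 0.125q; the wedge ps − pb = 60 gives 56.625 + 0.125q − (1317/7 - (1/7)q) = 60, so q' = 715.
Then pb = 1317/7 − (1/7)·715 = 86 and ps = 56.625 + 0.125·715 = 146.
The subsidy expands output by 715 − 491 = 224 past the efficient level; on those units the gap between marginal cost and willingness to pay runs from 0 up to 60.
DWL = ½ × 60 × 224 = 6720.

Deadweight loss = €6720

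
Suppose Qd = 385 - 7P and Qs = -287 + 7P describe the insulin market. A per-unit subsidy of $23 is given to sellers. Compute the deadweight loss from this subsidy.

Deadweight loss = $925.75

Pre-subsidy: 385 - 7P = -287 + 7P gives P* = 48, Q* = 49.
With the subsidy, sellers receive Ps = Pb + 23 for each unit, where Pb is the price buyers pay.
Supply in terms of Pb becomes Qs = -287 + 7(Pb + 23) = -126 + 7Pb. Setting this equal to demand: 385 - 7Pb = -126 + 7Pb, so Pb = 36.5.
Sellers receive Ps = 36.5 + 23 = 59.5; Q' = 385 − 7·36.5 = 129.5.
The subsidy expands output by 129.5 − 49 = 80.5 past the efficient level; on those units the gap between marginal cost and willingness to pay runs from 0 up to 23.
DWL = ½ × 23 × 80.5 = 925.75.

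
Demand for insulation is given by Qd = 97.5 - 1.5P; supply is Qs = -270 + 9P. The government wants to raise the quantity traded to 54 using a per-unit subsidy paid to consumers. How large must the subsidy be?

At Q = 54, invert demand for the buyer price: Pb = (97.5 − 54)/1.5 = 29; invert supply for the seller price: Ps = (54 − (-270))/9 = 36.
The subsidy must fill the gap: s = Ps − Pb = 36 − 29 = 7.

Required subsidy s = 7 per unit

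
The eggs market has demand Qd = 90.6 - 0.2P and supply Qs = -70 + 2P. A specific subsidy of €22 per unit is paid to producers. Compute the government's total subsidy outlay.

Government cost = €1760

Pre-subsidy: 90.6 - 0.2P = -70 + 2P gives P* = 73, Q* = 76.
With the subsidy, sellers receive Ps = Pb + 22 for each unit, where Pb is the price buyers pay.
Supply in terms of Pb becomes Qs = -70 + 2(Pb + 22) = -26 + 2Pb. Setting this equal to demand: 90.6 - 0.2Pb = -26 + 2Pb, so Pb = 53.
Sellers receive Ps = 53 + 22 = 75; Q' = 90.6 − 0.2·53 = 80.
Government outlay = subsidy × quantity = 22 × 80 = 1760.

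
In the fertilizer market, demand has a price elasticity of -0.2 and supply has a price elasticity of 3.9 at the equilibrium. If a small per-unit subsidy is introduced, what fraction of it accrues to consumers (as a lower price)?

For a small subsidy around the equilibrium, the benefit split depends on the relative slopes, which at a point are proportional to the elasticities.
Buyer share = εs/(εs + |εd|) = 3.9/(3.9 + 0.2) = 39/41; seller share = |εd|/(εs + |εd|) = 2/41.

Consumer share = 39/41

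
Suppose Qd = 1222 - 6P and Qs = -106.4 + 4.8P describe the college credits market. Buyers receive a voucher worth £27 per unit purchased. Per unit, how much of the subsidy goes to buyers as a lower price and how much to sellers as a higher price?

Buyers gain £12 per unit; sellers gain £15 per unit

Pre-subsidy: 1222 - 6P = -106.4 + 4.8P gives P* = 123, Q* = 484.
With the rebate, buyers effectively pay Pb = Ps − 27, where Ps is the price sellers receive.
Demand in terms of Ps becomes Qd = 1222 − 6(Ps − 27) = 1384 - 6Ps. Setting this equal to supply: 1384 - 6Ps = -106.4 + 4.8Ps, so Ps = 138.
Buyers pay Pb = 138 − 27 = 111; Q' = -106.4 + 4.8·138 = 556.
Buyers' price falls by P* − Pb = 123 − 111 = 12; sellers' price rises by Ps − P* = 138 − 123 = 15.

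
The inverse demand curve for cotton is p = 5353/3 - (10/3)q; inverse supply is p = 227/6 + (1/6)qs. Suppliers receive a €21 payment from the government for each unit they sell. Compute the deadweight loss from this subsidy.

Pre-subsidy: 5353/3 - (10/3)q = 227/6 + (1/6)q gives q* = 499 and p* = 121.
With the subsidy, sellers receive ps = pb + 21 for each unit, where pb is the price buyers pay.
On the curves, pb = 5353/3 - (10/3)q and ps = 227/6 + (1/6)q; the wedge ps − pb = 21 gives 227/6 + (1/6)q − (5353/3 - (10/3)q) = 21, so q' = 505.
Then pb = 5353/3 − (10/3)·505 = 101 and ps = 227/6 + (1/6)·505 = 122.
The subsidy expands output by 505 − 499 = 6 past the efficient level; on those units the gap between marginal cost and willingness to pay runs from 0 up to 21.
DWL = ½ × 21 × 6 = 63.

Deadweight loss = €63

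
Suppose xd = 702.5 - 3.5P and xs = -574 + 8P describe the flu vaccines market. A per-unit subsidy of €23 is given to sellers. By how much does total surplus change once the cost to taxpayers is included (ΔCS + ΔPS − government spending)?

Pre-subsidy: 702.5 - 3.5P = -574 + 8P gives P* = 111, x* = 314.
With the subsidy, sellers receive Ps = Pb + 23 for each unit, where Pb is the price buyers pay.
Supply in terms of Pb becomes xs = -574 + 8(Pb + 23) = -390 + 8Pb. Setting this equal to demand: 702.5 - 3.5Pb = -390 + 8Pb, so Pb = 95.
Sellers receive Ps = 95 + 23 = 118; x' = 702.5 − 3.5·95 = 370.
ΔCS = ½(314 + 370)(111 − 95) = 5472; ΔPS = ½(314 + 370)(118 − 111) = 2394.
Government spending = 23 × 370 = 8510.
Net change = 5472 + 2394 − 8510 = -644. The loss equals the DWL triangle ½·23·56.

Net change in total surplus = -€644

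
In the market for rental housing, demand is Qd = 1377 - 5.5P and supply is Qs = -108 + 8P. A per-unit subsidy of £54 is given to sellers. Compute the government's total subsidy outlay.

Government cost = £51192

Pre-subsidy: 1377 - 5.5P = -108 + 8P gives P* = 110, Q* = 772.
With the subsidy, sellers receive Ps = Pb + 54 for each unit, where Pb is the price buyers pay.
Supply in terms of Pb becomes Qs = -108 + 8(Pb + 54) = 324 + 8Pb. Setting this equal to demand: 1377 - 5.5Pb = 324 + 8Pb, so Pb = 78.
Sellers receive Ps = 78 + 54 = 132; Q' = 1377 − 5.5·78 = 948.
Government outlay = subsidy × quantity = 54 × 948 = 51192.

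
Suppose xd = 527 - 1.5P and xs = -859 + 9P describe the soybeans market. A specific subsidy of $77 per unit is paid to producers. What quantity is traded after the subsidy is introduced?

Pre-subsidy: 527 - 1.5P = -859 + 9P gives P* = 132, x* = 329.
With the subsidy, sellers receive Ps = Pb + 77 for each unit, where Pb is the price buyers pay.
Supply in terms of Pb becomes xs = -859 + 9(Pb + 77) = -166 + 9Pb. Setting this equal to demand: 527 - 1.5Pb = -166 + 9Pb, so Pb = 66.
Sellers receive Ps = 66 + 77 = 143; x' = 527 − 1.5·66 = 428.

x' = 428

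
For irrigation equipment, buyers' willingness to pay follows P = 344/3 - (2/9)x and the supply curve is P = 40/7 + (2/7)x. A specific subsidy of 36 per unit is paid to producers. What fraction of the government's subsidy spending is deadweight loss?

Pre-subsidy: 344/3 - (2/9)x = 40/7 + (2/7)x gives x* = 214.5 and P* = 67.
With the subsidy, sellers receive Ps = Pb + 36 for each unit, where Pb is the price buyers pay.
On the curves, Pb = 344/3 - (2/9)x and Ps = 40/7 + (2/7)x; the wedge Ps − Pb = 36 gives 40/7 + (2/7)x − (344/3 - (2/9)x) = 36, so x' = 285.375.
Then Pb = 344/3 − (2/9)·285.375 = 51.25 and Ps = 40/7 + (2/7)·285.375 = 87.25.
ΔCS = ½(214.5 + 285.375)(67 − 51.25) = 3936.515625; ΔPS = ½(214.5 + 285.375)(87.25 − 67) = 5061.234375.
Government spending = 36 × 285.375 = 10273.5.
DWL = ½ × 36 × (285.375 − 214.5) = 1275.75; fraction = 1275.75 / 10273.5 = 189/1522.

DWL / government spending = 189/1522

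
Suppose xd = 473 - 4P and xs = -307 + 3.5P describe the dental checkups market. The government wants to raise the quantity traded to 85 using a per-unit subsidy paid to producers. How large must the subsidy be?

At x = 85, invert demand for the buyer price: Pb = (473 − 85)/4 = 97; invert supply for the seller price: Ps = (85 − (-307))/3.5 = 112.
The subsidy must fill the gap: s = Ps − Pb = 112 − 97 = 15.

Required subsidy s = 15 per unit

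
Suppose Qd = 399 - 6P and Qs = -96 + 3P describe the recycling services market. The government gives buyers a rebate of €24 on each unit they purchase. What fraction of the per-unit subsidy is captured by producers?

Pre-subsidy: 399 - 6P = -96 + 3P gives P* = 55, Q* = 69.
With the rebate, buyers effectively pay Pb = Ps − 24, where Ps is the price sellers receive.
Demand in terms of Ps becomes Qd = 399 − 6(Ps − 24) = 543 - 6Ps. Setting this equal to supply: 543 - 6Ps = -96 + 3Ps, so Ps = 71.
Buyers pay Pb = 71 − 24 = 47; Q' = -96 + 3·71 = 117.
Buyers' price falls by P* − Pb = 55 − 47 = 8; sellers' price rises by Ps − P* = 71 − 55 = 16.
So producers capture 16/24 = 2/3 of each unit of subsidy.

Producer share = 2/3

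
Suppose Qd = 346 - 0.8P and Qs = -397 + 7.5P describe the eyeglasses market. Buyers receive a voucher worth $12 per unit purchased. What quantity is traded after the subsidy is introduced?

Q' = 23494/83

Pre-subsidy: 346 - 0.8P = -397 + 7.5P gives P* = 7430/83, Q* = 22774/83.
With the rebate, buyers effectively pay Pb = Ps − 12, where Ps is the price sellers receive.
Demand in terms of Ps becomes Qd = 346 − 0.8(Ps − 12) = 355.6 - 0.8Ps. Setting this equal to supply: 355.6 - 0.8Ps = -397 + 7.5Ps, so Ps = 7526/83.
Buyers pay Pb = 7526/83 − 12 = 6530/83; Q' = -397 + 7.5·(7526/83) = 23494/83.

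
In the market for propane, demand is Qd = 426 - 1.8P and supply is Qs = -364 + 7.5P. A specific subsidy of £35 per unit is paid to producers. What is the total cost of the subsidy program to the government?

Government cost = 351435/31

Pre-subsidy: 426 - 1.8P = -364 + 7.5P gives P* = 7900/93, Q* = 8466/31.
With the subsidy, sellers receive Ps = Pb + 35 for each unit, where Pb is the price buyers pay.
Supply in terms of Pb becomes Qs = -364 + 7.5(Pb + 35) = -101.5 + 7.5Pb. Setting this equal to demand: 426 - 1.8Pb = -101.5 + 7.5Pb, so Pb = 5275/93.
Sellers receive Ps = 5275/93 + 35 = 8530/93; Q' = 426 − 1.8·(5275/93) = 10041/31.
Government outlay = subsidy × quantity = 35 × 10041/31 = 351435/31.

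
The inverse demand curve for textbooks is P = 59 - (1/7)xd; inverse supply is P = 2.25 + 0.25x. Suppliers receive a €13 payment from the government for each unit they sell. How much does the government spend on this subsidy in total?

Pre-subsidy: 59 - (1/7)x = 2.25 + 0.25x gives x* = 1589/11 and P* = 422/11.
With the subsidy, sellers receive Ps = Pb + 13 for each unit, where Pb is the price buyers pay.
On the curves, Pb = 59 - (1/7)x and Ps = 2.25 + 0.25x; the wedge Ps − Pb = 13 gives 2.25 + 0.25x − (59 - (1/7)x) = 13, so x' = 1953/11.
Then Pb = 59 − (1/7)·(1953/11) = 370/11 and Ps = 2.25 + 0.25·(1953/11) = 513/11.
Government outlay = subsidy × quantity = 13 × 1953/11 = 25389/11.

Government cost = 25389/11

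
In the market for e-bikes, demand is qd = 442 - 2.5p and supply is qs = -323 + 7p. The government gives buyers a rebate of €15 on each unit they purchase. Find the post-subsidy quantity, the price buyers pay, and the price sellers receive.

q' = 5098/19; buyers pay 1320/19; sellers receive 1605/19

Pre-subsidy: 442 - 2.5p = -323 + 7p gives p* = 1530/19, q* = 4573/19.
With the rebate, buyers effectively pay pb = ps − 15, where ps is the price sellers receive.
Demand in terms of ps becomes qd = 442 − 2.5(ps − 15) = 479.5 - 2.5ps. Setting this equal to supply: 479.5 - 2.5ps = -323 + 7ps, so ps = 1605/19.
Buyers pay pb = 1605/19 − 15 = 1320/19; q' = -323 + 7·(1605/19) = 5098/19.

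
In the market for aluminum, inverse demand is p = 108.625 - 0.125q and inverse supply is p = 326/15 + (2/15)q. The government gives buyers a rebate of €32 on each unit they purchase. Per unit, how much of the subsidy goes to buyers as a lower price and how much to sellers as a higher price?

Pre-subsidy: 108.625 - 0.125q = 326/15 + (2/15)q gives q* = 10427/31 and p* = 2064/31.
With the rebate, buyers effectively pay pb = ps − 32, where ps is the price sellers receive.
On the curves, pb = 108.625 - 0.125q and ps = 326/15 + (2/15)q; the wedge ps − pb = 32 gives 326/15 + (2/15)q − (108.625 - 0.125q) = 32, so q' = 14267/31.
Then pb = 108.625 − 0.125·(14267/31) = 1584/31 and ps = 326/15 + (2/15)·(14267/31) = 2576/31.
Buyers' price falls by p* − pb = 2064/31 − 1584/31 = 480/31; sellers' price rises by ps − p* = 2576/31 − 2064/31 = 512/31.

Buyers gain 480/31 per unit; sellers gain 512/31 per unit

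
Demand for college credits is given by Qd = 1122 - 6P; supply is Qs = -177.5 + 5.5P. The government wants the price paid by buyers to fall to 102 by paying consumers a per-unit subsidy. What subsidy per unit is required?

Required subsidy s = 23 per unit

At a buyer price of 102, quantity demanded is 1122 − 6·102 = 510.
Sellers supply 510 only when they receive Ps with -177.5 + 5.5·Ps = 510, i.e. Ps = 125.
s = Ps − Pb = 125 − 102 = 23.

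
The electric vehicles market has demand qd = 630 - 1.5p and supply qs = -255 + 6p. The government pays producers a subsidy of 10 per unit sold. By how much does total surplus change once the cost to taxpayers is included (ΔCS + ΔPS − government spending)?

Net change in total surplus = -60

Pre-subsidy: 630 - 1.5p = -255 + 6p gives p* = 118, q* = 453.
With the subsidy, sellers receive ps = pb + 10 for each unit, where pb is the price buyers pay.
Supply in terms of pb becomes qs = -255 + 6(pb + 10) = -195 + 6pb. Setting this equal to demand: 630 - 1.5pb = -195 + 6pb, so pb = 110.
Sellers receive ps = 110 + 10 = 120; q' = 630 − 1.5·110 = 465.
ΔCS = ½(453 + 465)(118 − 110) = 3672; ΔPS = ½(453 + 465)(120 − 118) = 918.
Government spending = 10 × 465 = 4650.
Net change = 3672 + 918 − 4650 = -60. The loss equals the DWL triangle ½·10·12.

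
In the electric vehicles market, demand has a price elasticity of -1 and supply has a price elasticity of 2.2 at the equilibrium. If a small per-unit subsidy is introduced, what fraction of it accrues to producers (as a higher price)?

Producer share = 0.3125

For a small subsidy around the equilibrium, the benefit split depends on the relative slopes, which at a point are proportional to the elasticities.
Buyer share = εs/(εs + |εd|) = 2.2/(2.2 + 1) = 0.6875; seller share = |εd|/(εs + |εd|) = 0.3125.
So producers capture 0.3125 of the subsidy.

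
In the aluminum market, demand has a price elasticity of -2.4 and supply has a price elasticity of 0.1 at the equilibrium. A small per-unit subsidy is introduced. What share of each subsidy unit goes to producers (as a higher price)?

Producer share = 0.96

For a small subsidy around the equilibrium, the benefit split depends on the relative slopes, which at a point are proportional to the elasticities.
Buyer share = εs/(εs + |εd|) = 0.1/(0.1 + 2.4) = 0.04; seller share = |εd|/(εs + |εd|) = 0.96.
So producers capture 0.96 of the subsidy.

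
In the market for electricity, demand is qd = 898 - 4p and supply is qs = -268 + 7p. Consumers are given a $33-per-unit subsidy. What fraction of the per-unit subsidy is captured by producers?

Pre-subsidy: 898 - 4p = -268 + 7p gives p* = 106, q* = 474.
With the rebate, buyers effectively pay pb = ps − 33, where ps is the price sellers receive.
Demand in terms of ps becomes qd = 898 − 4(ps − 33) = 1030 - 4ps. Setting this equal to supply: 1030 - 4ps = -268 + 7ps, so ps = 118.
Buyers pay pb = 118 − 33 = 85; q' = -268 + 7·118 = 558.
Buyers' price falls by p* − pb = 106 − 85 = 21; sellers' price rises by ps − p* = 118 − 106 = 12.
So producers capture 12/33 = 4/11 of each unit of subsidy.

Producer share = 4/11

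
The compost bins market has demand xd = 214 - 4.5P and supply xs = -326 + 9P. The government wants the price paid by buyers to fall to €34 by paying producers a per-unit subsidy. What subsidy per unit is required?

Required subsidy s = €9 per unit

At a buyer price of 34, quantity demanded is 214 − 4.5·34 = 61.
Sellers supply 61 only when they receive Ps with -326 + 9·Ps = 61, i.e. Ps = 43.
s = Ps − Pb = 43 − 34 = 9.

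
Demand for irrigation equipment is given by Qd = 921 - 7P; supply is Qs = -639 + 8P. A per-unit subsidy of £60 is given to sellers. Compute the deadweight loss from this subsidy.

Deadweight loss = £6720

Pre-subsidy: 921 - 7P = -639 + 8P gives P* = 104, Q* = 193.
With the subsidy, sellers receive Ps = Pb + 60 for each unit, where Pb is the price buyers pay.
Supply in terms of Pb becomes Qs = -639 + 8(Pb + 60) = -159 + 8Pb. Setting this equal to demand: 921 - 7Pb = -159 + 8Pb, so Pb = 72.
Sellers receive Ps = 72 + 60 = 132; Q' = 921 − 7·72 = 417.
The subsidy expands output by 417 − 193 = 224 past the efficient level; on those units the gap between marginal cost and willingness to pay runs from 0 up to 60.
DWL = ½ × 60 × 224 = 6720.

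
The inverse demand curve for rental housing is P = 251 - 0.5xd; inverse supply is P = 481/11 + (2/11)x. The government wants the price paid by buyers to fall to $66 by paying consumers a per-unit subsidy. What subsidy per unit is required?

Required subsidy s = $45 per unit

At a buyer price of 66, quantity demanded is 502 − 2·66 = 370.
Sellers supply 370 only when they receive Ps = 481/11 + (2/11)·370 = 111.
s = Ps − Pb = 111 − 66 = 45.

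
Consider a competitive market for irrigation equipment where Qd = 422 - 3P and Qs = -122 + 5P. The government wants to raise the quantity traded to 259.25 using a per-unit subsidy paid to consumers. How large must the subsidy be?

At Q = 259.25, invert demand for the buyer price: Pb = (422 − 259.25)/3 = 54.25; invert supply for the seller price: Ps = (259.25 − (-122))/5 = 76.25.
The subsidy must fill the gap: s = Ps − Pb = 76.25 − 54.25 = 22.

Required subsidy s = 22 per unit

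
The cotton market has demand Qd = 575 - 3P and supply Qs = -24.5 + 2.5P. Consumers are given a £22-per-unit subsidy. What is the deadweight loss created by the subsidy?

Pre-subsidy: 575 - 3P = -24.5 + 2.5P gives P* = 109, Q* = 248.
With the rebate, buyers effectively pay Pb = Ps − 22, where Ps is the price sellers receive.
Demand in terms of Ps becomes Qd = 575 − 3(Ps − 22) = 641 - 3Ps. Setting this equal to supply: 641 - 3Ps = -24.5 + 2.5Ps, so Ps = 121.
Buyers pay Pb = 121 − 22 = 99; Q' = -24.5 + 2.5·121 = 278.
The subsidy expands output by 278 − 248 = 30 past the efficient level; on those units the gap between marginal cost and willingness to pay runs from 0 up to 22.
DWL = ½ × 22 × 30 = 330.

Deadweight loss = £330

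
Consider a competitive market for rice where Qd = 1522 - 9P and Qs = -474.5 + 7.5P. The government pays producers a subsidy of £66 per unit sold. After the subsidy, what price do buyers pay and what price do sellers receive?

Pre-subsidy: 1522 - 9P = -474.5 + 7.5P gives P* = 121, Q* = 433.
With the subsidy, sellers receive Ps = Pb + 66 for each unit, where Pb is the price buyers pay.
Supply in terms of Pb becomes Qs = -474.5 + 7.5(Pb + 66) = 20.5 + 7.5Pb. Setting this equal to demand: 1522 - 9Pb = 20.5 + 7.5Pb, so Pb = 91.
Sellers receive Ps = 91 + 66 = 157; Q' = 1522 − 9·91 = 703.

Buyers pay £91; sellers receive £157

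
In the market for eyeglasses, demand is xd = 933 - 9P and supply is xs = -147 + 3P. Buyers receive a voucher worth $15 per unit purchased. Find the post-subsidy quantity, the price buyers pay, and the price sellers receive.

x' = 156.75; buyers pay $86.25; sellers receive $101.25

Pre-subsidy: 933 - 9P = -147 + 3P gives P* = 90, x* = 123.
With the rebate, buyers effectively pay Pb = Ps − 15, where Ps is the price sellers receive.
Demand in terms of Ps becomes xd = 933 − 9(Ps − 15) = 1068 - 9Ps. Setting this equal to supply: 1068 - 9Ps = -147 + 3Ps, so Ps = 101.25.
Buyers pay Pb = 101.25 − 15 = 86.25; x' = -147 + 3·101.25 = 156.75.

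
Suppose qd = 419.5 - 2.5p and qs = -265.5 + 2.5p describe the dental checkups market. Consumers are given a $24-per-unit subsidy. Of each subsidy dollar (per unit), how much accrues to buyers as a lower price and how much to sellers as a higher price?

Pre-subsidy: 419.5 - 2.5p = -265.5 + 2.5p gives p* = 137, q* = 77.
With the rebate, buyers effectively pay pb = ps − 24, where ps is the price sellers receive.
Demand in terms of ps becomes qd = 419.5 − 2.5(ps − 24) = 479.5 - 2.5ps. Setting this equal to supply: 479.5 - 2.5ps = -265.5 + 2.5ps, so ps = 149.
Buyers pay pb = 149 − 24 = 125; q' = -265.5 + 2.5·149 = 107.
Buyers' price falls by p* − pb = 137 − 125 = 12; sellers' price rises by ps − p* = 149 − 137 = 12.

Buyers gain $12 per unit; sellers gain $12 per unit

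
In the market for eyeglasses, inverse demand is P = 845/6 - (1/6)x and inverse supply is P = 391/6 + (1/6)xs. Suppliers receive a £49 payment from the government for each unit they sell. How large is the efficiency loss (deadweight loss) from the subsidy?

Deadweight loss = £3601.5

Pre-subsidy: 845/6 - (1/6)x = 391/6 + (1/6)x gives x* = 227 and P* = 103.
With the subsidy, sellers receive Ps = Pb + 49 for each unit, where Pb is the price buyers pay.
On the curves, Pb = 845/6 - (1/6)x and Ps = 391/6 + (1/6)x; the wedge Ps − Pb = 49 gives 391/6 + (1/6)x − (845/6 - (1/6)x) = 49, so x' = 374.
Then Pb = 845/6 − (1/6)·374 = 78.5 and Ps = 391/6 + (1/6)·374 = 127.5.
The subsidy expands output by 374 − 227 = 147 past the efficient level; on those units the gap between marginal cost and willingness to pay runs from 0 up to 49.
DWL = ½ × 49 × 147 = 3601.5.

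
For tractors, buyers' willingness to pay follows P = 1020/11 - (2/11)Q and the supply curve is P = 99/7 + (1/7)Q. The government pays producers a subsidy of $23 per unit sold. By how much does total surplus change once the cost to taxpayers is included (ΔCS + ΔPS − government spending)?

Pre-subsidy: 1020/11 - (2/11)Q = 99/7 + (1/7)Q gives Q* = 242.04 and P* = 48.72.
With the subsidy, sellers receive Ps = Pb + 23 for each unit, where Pb is the price buyers pay.
On the curves, Pb = 1020/11 - (2/11)Q and Ps = 99/7 + (1/7)Q; the wedge Ps − Pb = 23 gives 99/7 + (1/7)Q − (1020/11 - (2/11)Q) = 23, so Q' = 312.88.
Then Pb = 1020/11 − (2/11)·312.88 = 35.84 and Ps = 99/7 + (1/7)·312.88 = 58.84.
ΔCS = ½(242.04 + 312.88)(48.72 − 35.84) = 3573.6848; ΔPS = ½(242.04 + 312.88)(58.84 − 48.72) = 2807.8952.
Government spending = 23 × 312.88 = 7196.24.
Net change = 3573.6848 + 2807.8952 − 7196.24 = -814.66. The loss equals the DWL triangle ½·23·70.84.

Net change in total surplus = -$814.66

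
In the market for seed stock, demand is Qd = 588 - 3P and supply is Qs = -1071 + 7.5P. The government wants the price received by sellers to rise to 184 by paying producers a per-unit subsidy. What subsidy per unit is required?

At a seller price of 184, quantity supplied is -1071 + 7.5·184 = 309.
Buyers absorb 309 only when they pay Pb with 588 − 3·Pb = 309, i.e. Pb = 93.
s = Ps − Pb = 184 − 93 = 91.

Required subsidy s = 91 per unit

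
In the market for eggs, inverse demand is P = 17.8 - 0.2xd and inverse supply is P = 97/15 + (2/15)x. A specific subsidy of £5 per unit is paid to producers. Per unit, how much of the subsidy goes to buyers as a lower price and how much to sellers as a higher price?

Buyers gain £3 per unit; sellers gain £2 per unit

Pre-subsidy: 17.8 - 0.2x = 97/15 + (2/15)x gives x* = 34 and P* = 11.
With the subsidy, sellers receive Ps = Pb + 5 for each unit, where Pb is the price buyers pay.
On the curves, Pb = 17.8 - 0.2x and Ps = 97/15 + (2/15)x; the wedge Ps − Pb = 5 gives 97/15 + (2/15)x − (17.8 - 0.2x) = 5, so x' = 49.
Then Pb = 17.8 − 0.2·49 = 8 and Ps = 97/15 + (2/15)·49 = 13.
Buyers' price falls by P* − Pb = 11 − 8 = 3; sellers' price rises by Ps − P* = 13 − 11 = 2.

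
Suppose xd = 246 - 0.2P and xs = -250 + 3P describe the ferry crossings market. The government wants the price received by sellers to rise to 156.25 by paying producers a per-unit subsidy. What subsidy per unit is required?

Required subsidy s = 20 per unit

At a seller price of 156.25, quantity supplied is -250 + 3·156.25 = 218.75.
Buyers absorb 218.75 only when they pay Pb with 246 − 0.2·Pb = 218.75, i.e. Pb = 136.25.
s = Ps − Pb = 156.25 − 136.25 = 20.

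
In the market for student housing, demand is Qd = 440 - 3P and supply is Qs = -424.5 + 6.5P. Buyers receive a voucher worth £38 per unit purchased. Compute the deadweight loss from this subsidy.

Deadweight loss = £1482

Pre-subsidy: 440 - 3P = -424.5 + 6.5P gives P* = 91, Q* = 167.
With the rebate, buyers effectively pay Pb = Ps − 38, where Ps is the price sellers receive.
Demand in terms of Ps becomes Qd = 440 − 3(Ps − 38) = 554 - 3Ps. Setting this equal to supply: 554 - 3Ps = -424.5 + 6.5Ps, so Ps = 103.
Buyers pay Pb = 103 − 38 = 65; Q' = -424.5 + 6.5·103 = 245.
The subsidy expands output by 245 − 167 = 78 past the efficient level; on those units the gap between marginal cost and willingness to pay runs from 0 up to 38.
DWL = ½ × 38 × 78 = 1482.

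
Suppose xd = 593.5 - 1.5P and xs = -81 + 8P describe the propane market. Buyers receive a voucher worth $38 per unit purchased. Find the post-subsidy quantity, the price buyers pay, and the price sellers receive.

Pre-subsidy: 593.5 - 1.5P = -81 + 8P gives P* = 71, x* = 487.
With the rebate, buyers effectively pay Pb = Ps − 38, where Ps is the price sellers receive.
Demand in terms of Ps becomes xd = 593.5 − 1.5(Ps − 38) = 650.5 - 1.5Ps. Setting this equal to supply: 650.5 - 1.5Ps = -81 + 8Ps, so Ps = 77.
Buyers pay Pb = 77 − 38 = 39; x' = -81 + 8·77 = 535.

x' = 535; buyers pay $39; sellers receive $77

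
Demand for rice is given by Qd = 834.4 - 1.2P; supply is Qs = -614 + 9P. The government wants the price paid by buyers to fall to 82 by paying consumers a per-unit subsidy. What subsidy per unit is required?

Required subsidy s = 68 per unit

At a buyer price of 82, quantity demanded is 834.4 − 1.2·82 = 736.
Sellers supply 736 only when they receive Ps with -614 + 9·Ps = 736, i.e. Ps = 150.
s = Ps − Pb = 150 − 82 = 68.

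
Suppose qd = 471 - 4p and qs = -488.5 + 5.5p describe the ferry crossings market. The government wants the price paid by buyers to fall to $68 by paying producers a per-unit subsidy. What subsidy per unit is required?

At a buyer price of 68, quantity demanded is 471 − 4·68 = 199.
Sellers supply 199 only when they receive ps with -488.5 + 5.5·ps = 199, i.e. ps = 125.
s = ps − pb = 125 − 68 = 57.

Required subsidy s = $57 per unit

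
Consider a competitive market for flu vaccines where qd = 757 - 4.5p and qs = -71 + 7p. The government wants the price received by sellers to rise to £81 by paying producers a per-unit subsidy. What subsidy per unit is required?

Required subsidy s = £23 per unit

At a seller price of 81, quantity supplied is -71 + 7·81 = 496.
Buyers absorb 496 only when they pay pb with 757 − 4.5·pb = 496, i.e. pb = 58.
s = ps − pb = 81 − 58 = 23.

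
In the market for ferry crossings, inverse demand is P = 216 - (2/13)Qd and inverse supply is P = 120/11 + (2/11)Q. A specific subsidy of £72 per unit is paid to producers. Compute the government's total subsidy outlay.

Pre-subsidy: 216 - (2/13)Q = 120/11 + (2/11)Q gives Q* = 611 and P* = 122.
With the subsidy, sellers receive Ps = Pb + 72 for each unit, where Pb is the price buyers pay.
On the curves, Pb = 216 - (2/13)Q and Ps = 120/11 + (2/11)Q; the wedge Ps − Pb = 72 gives 120/11 + (2/11)Q − (216 - (2/13)Q) = 72, so Q' = 825.5.
Then Pb = 216 − (2/13)·825.5 = 89 and Ps = 120/11 + (2/11)·825.5 = 161.
Government outlay = subsidy × quantity = 72 × 825.5 = 59436.

Government cost = £59436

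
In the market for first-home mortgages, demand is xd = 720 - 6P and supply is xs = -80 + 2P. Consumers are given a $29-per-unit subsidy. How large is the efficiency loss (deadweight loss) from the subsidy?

Pre-subsidy: 720 - 6P = -80 + 2P gives P* = 100, x* = 120.
With the rebate, buyers effectively pay Pb = Ps − 29, where Ps is the price sellers receive.
Demand in terms of Ps becomes xd = 720 − 6(Ps − 29) = 894 - 6Ps. Setting this equal to supply: 894 - 6Ps = -80 + 2Ps, so Ps = 121.75.
Buyers pay Pb = 121.75 − 29 = 92.75; x' = -80 + 2·121.75 = 163.5.
The subsidy expands output by 163.5 − 120 = 43.5 past the efficient level; on those units the gap between marginal cost and willingness to pay runs from 0 up to 29.
DWL = ½ × 29 × 43.5 = 630.75.

Deadweight loss = $630.75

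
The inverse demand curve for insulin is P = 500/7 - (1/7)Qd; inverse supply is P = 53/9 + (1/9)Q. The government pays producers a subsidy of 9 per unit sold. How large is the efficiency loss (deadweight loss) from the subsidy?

Deadweight loss = 159.46875

Pre-subsidy: 500/7 - (1/7)Q = 53/9 + (1/9)Q gives Q* = 258.0625 and P* = 34.5625.
With the subsidy, sellers receive Ps = Pb + 9 for each unit, where Pb is the price buyers pay.
On the curves, Pb = 500/7 - (1/7)Q and Ps = 53/9 + (1/9)Q; the wedge Ps − Pb = 9 gives 53/9 + (1/9)Q − (500/7 - (1/7)Q) = 9, so Q' = 293.5.
Then Pb = 500/7 − (1/7)·293.5 = 29.5 and Ps = 53/9 + (1/9)·293.5 = 38.5.
The subsidy expands output by 293.5 − 258.0625 = 35.4375 past the efficient level; on those units the gap between marginal cost and willingness to pay runs from 0 up to 9.
DWL = ½ × 9 × 35.4375 = 159.46875.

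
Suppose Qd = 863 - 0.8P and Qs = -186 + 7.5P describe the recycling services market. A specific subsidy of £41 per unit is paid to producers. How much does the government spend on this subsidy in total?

Government cost = 2693577/83

Pre-subsidy: 863 - 0.8P = -186 + 7.5P gives P* = 10490/83, Q* = 63237/83.
With the subsidy, sellers receive Ps = Pb + 41 for each unit, where Pb is the price buyers pay.
Supply in terms of Pb becomes Qs = -186 + 7.5(Pb + 41) = 121.5 + 7.5Pb. Setting this equal to demand: 863 - 0.8Pb = 121.5 + 7.5Pb, so Pb = 7415/83.
Sellers receive Ps = 7415/83 + 41 = 10818/83; Q' = 863 − 0.8·(7415/83) = 65697/83.
Government outlay = subsidy × quantity = 41 × 65697/83 = 2693577/83.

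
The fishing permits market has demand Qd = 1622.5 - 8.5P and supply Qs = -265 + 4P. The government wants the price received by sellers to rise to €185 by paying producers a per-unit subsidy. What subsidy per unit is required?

At a seller price of 185, quantity supplied is -265 + 4·185 = 475.
Buyers absorb 475 only when they pay Pb with 1622.5 − 8.5·Pb = 475, i.e. Pb = 135.
s = Ps − Pb = 185 − 135 = 50.

Required subsidy s = €50 per unit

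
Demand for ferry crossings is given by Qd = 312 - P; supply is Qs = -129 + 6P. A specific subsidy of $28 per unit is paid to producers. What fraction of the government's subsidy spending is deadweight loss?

DWL / government spending = 4/91

Pre-subsidy: 312 - P = -129 + 6P gives P* = 63, Q* = 249.
With the subsidy, sellers receive Ps = Pb + 28 for each unit, where Pb is the price buyers pay.
Supply in terms of Pb becomes Qs = -129 + 6(Pb + 28) = 39 + 6Pb. Setting this equal to demand: 312 - Pb = 39 + 6Pb, so Pb = 39.
Sellers receive Ps = 39 + 28 = 67; Q' = 312 − 1·39 = 273.
ΔCS = ½(249 + 273)(63 − 39) = 6264; ΔPS = ½(249 + 273)(67 − 63) = 1044.
Government spending = 28 × 273 = 7644.
DWL = ½ × 28 × (273 − 249) = 336; fraction = 336 / 7644 = 4/91.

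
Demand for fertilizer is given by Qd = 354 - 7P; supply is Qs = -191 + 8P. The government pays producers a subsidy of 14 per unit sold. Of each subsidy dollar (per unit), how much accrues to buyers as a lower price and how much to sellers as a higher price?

Pre-subsidy: 354 - 7P = -191 + 8P gives P* = 109/3, Q* = 299/3.
With the subsidy, sellers receive Ps = Pb + 14 for each unit, where Pb is the price buyers pay.
Supply in terms of Pb becomes Qs = -191 + 8(Pb + 14) = -79 + 8Pb. Setting this equal to demand: 354 - 7Pb = -79 + 8Pb, so Pb = 433/15.
Sellers receive Ps = 433/15 + 14 = 643/15; Q' = 354 − 7·(433/15) = 2279/15.
Buyers' price falls by P* − Pb = 109/3 − 433/15 = 112/15; sellers' price rises by Ps − P* = 643/15 − 109/3 = 98/15.

Buyers gain 112/15 per unit; sellers gain 98/15 per unit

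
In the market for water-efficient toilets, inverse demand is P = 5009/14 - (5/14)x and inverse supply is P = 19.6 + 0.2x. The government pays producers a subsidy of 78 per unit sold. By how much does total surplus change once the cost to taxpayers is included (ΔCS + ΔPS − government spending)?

Net change in total surplus = -5460

Pre-subsidy: 5009/14 - (5/14)x = 19.6 + 0.2x gives x* = 607 and P* = 141.
With the subsidy, sellers receive Ps = Pb + 78 for each unit, where Pb is the price buyers pay.
On the curves, Pb = 5009/14 - (5/14)x and Ps = 19.6 + 0.2x; the wedge Ps − Pb = 78 gives 19.6 + 0.2x − (5009/14 - (5/14)x) = 78, so x' = 747.
Then Pb = 5009/14 − (5/14)·747 = 91 and Ps = 19.6 + 0.2·747 = 169.
ΔCS = ½(607 + 747)(141 − 91) = 33850; ΔPS = ½(607 + 747)(169 − 141) = 18956.
Government spending = 78 × 747 = 58266.
Net change = 33850 + 18956 − 58266 = -5460. The loss equals the DWL triangle ½·78·140.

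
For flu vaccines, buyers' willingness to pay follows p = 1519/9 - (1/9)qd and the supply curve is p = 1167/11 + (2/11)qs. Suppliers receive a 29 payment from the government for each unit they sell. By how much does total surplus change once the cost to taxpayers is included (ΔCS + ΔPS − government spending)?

Net change in total surplus = -1435.5

Pre-subsidy: 1519/9 - (1/9)q = 1167/11 + (2/11)q gives q* = 214 and p* = 145.
With the subsidy, sellers receive ps = pb + 29 for each unit, where pb is the price buyers pay.
On the curves, pb = 1519/9 - (1/9)q and ps = 1167/11 + (2/11)q; the wedge ps − pb = 29 gives 1167/11 + (2/11)q − (1519/9 - (1/9)q) = 29, so q' = 313.
Then pb = 1519/9 − (1/9)·313 = 134 and ps = 1167/11 + (2/11)·313 = 163.
ΔCS = ½(214 + 313)(145 − 134) = 2898.5; ΔPS = ½(214 + 313)(163 − 145) = 4743.
Government spending = 29 × 313 = 9077.
Net change = 2898.5 + 4743 − 9077 = -1435.5. The loss equals the DWL triangle ½·29·99.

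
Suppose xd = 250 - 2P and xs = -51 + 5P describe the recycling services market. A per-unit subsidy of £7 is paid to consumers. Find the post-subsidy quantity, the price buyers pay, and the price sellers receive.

Pre-subsidy: 250 - 2P = -51 + 5P gives P* = 43, x* = 164.
With the rebate, buyers effectively pay Pb = Ps − 7, where Ps is the price sellers receive.
Demand in terms of Ps becomes xd = 250 − 2(Ps − 7) = 264 - 2Ps. Setting this equal to supply: 264 - 2Ps = -51 + 5Ps, so Ps = 45.
Buyers pay Pb = 45 − 7 = 38; x' = -51 + 5·45 = 174.

x' = 174; buyers pay £38; sellers receive £45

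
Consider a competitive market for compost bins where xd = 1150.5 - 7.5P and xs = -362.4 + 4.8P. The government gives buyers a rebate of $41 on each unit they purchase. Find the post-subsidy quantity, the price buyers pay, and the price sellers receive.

Pre-subsidy: 1150.5 - 7.5P = -362.4 + 4.8P gives P* = 123, x* = 228.
With the rebate, buyers effectively pay Pb = Ps − 41, where Ps is the price sellers receive.
Demand in terms of Ps becomes xd = 1150.5 − 7.5(Ps − 41) = 1458 - 7.5Ps. Setting this equal to supply: 1458 - 7.5Ps = -362.4 + 4.8Ps, so Ps = 148.
Buyers pay Pb = 148 − 41 = 107; x' = -362.4 + 4.8·148 = 348.

x' = 348; buyers pay $107; sellers receive $148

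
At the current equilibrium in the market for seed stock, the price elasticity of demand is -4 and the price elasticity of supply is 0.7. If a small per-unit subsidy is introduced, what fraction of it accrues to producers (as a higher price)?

For a small subsidy around the equilibrium, the benefit split depends on the relative slopes, which at a point are proportional to the elasticities.
Buyer share = εs/(εs + |εd|) = 0.7/(0.7 + 4) = 7/47; seller share = |εd|/(εs + |εd|) = 40/47.
So producers capture 40/47 of the subsidy.

Producer share = 40/47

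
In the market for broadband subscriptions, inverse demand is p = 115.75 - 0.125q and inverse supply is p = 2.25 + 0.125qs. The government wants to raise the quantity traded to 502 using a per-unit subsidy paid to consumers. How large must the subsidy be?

Required subsidy s = 12 per unit

At q = 502, from the demand curve buyers pay pb = 115.75 − 0.125·502 = 53; from the supply curve sellers need ps = 2.25 + 0.125·502 = 65.
The subsidy must fill the gap: s = ps − pb = 65 − 53 = 12.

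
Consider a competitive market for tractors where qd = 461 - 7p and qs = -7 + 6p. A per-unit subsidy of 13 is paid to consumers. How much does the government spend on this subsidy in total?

Government cost = 3263

Pre-subsidy: 461 - 7p = -7 + 6p gives p* = 36, q* = 209.
With the rebate, buyers effectively pay pb = ps − 13, where ps is the price sellers receive.
Demand in terms of ps becomes qd = 461 − 7(ps − 13) = 552 - 7ps. Setting this equal to supply: 552 - 7ps = -7 + 6ps, so ps = 43.
Buyers pay pb = 43 − 13 = 30; q' = -7 + 6·43 = 251.
Government outlay = subsidy × quantity = 13 × 251 = 3263.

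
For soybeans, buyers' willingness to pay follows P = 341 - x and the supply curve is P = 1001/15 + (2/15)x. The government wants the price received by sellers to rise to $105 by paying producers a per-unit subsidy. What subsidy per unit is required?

Required subsidy s = $51 per unit

At a seller price of 105, quantity supplied is -500.5 + 7.5·105 = 287.
Buyers absorb 287 only when they pay Pb = 341 − 1·287 = 54.
s = Ps − Pb = 105 − 54 = 51.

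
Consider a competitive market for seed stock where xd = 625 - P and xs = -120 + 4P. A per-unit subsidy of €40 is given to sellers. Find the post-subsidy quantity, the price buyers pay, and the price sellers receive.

x' = 508; buyers pay €117; sellers receive €157

Pre-subsidy: 625 - P = -120 + 4P gives P* = 149, x* = 476.
With the subsidy, sellers receive Ps = Pb + 40 for each unit, where Pb is the price buyers pay.
Supply in terms of Pb becomes xs = -120 + 4(Pb + 40) = 40 + 4Pb. Setting this equal to demand: 625 - Pb = 40 + 4Pb, so Pb = 117.
Sellers receive Ps = 117 + 40 = 157; x' = 625 − 1·117 = 508.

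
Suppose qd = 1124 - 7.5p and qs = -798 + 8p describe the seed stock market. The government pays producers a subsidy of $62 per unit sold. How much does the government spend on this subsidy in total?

Government cost = $26908

Pre-subsidy: 1124 - 7.5p = -798 + 8p gives p* = 124, q* = 194.
With the subsidy, sellers receive ps = pb + 62 for each unit, where pb is the price buyers pay.
Supply in terms of pb becomes qs = -798 + 8(pb + 62) = -302 + 8pb. Setting this equal to demand: 1124 - 7.5pb = -302 + 8pb, so pb = 92.
Sellers receive ps = 92 + 62 = 154; q' = 1124 − 7.5·92 = 434.
Government outlay = subsidy × quantity = 62 × 434 = 26908.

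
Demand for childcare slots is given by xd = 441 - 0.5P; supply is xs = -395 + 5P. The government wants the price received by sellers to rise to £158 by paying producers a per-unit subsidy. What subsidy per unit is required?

At a seller price of 158, quantity supplied is -395 + 5·158 = 395.
Buyers absorb 395 only when they pay Pb with 441 − 0.5·Pb = 395, i.e. Pb = 92.
s = Ps − Pb = 158 − 92 = 66.

Required subsidy s = £66 per unit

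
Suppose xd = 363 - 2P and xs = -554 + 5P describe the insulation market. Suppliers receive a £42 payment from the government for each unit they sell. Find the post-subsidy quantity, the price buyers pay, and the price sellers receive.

Pre-subsidy: 363 - 2P = -554 + 5P gives P* = 131, x* = 101.
With the subsidy, sellers receive Ps = Pb + 42 for each unit, where Pb is the price buyers pay.
Supply in terms of Pb becomes xs = -554 + 5(Pb + 42) = -344 + 5Pb. Setting this equal to demand: 363 - 2Pb = -344 + 5Pb, so Pb = 101.
Sellers receive Ps = 101 + 42 = 143; x' = 363 − 2·101 = 161.

x' = 161; buyers pay £101; sellers receive £143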